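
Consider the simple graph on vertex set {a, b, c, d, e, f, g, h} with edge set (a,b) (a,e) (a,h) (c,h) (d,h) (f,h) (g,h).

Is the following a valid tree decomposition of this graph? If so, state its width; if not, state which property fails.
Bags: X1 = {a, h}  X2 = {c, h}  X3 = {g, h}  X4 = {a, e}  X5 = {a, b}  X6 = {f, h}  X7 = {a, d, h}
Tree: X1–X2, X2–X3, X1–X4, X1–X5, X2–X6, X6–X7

No — bags containing vertex a are not connected in the tree.

A tree decomposition must satisfy three properties: every vertex lies in some bag; for every edge, both endpoints lie together in some bag; and for every vertex, the bags containing it form a connected subtree. Here bags containing vertex a are not connected in the tree, so the decomposition is invalid.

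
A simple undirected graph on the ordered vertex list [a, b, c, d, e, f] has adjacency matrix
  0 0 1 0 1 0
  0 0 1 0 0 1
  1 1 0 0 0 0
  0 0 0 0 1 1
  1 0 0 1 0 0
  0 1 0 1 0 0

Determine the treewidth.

A width-2 tree decomposition is:
Bags: B1 = {a, b, c}  B2 = {a, b, f}  B3 = {a, d, f}  B4 = {a, d, e}
Tree: B1–B2, B2–B3, B3–B4
Every bag has size at most 3, so the width is 3 − 1 = 2 and tw(G) ≤ 2. Since a–c–b–f–d–e–a is a cycle in G, G is not acyclic. Forests are exactly the graphs of treewidth ≤ 1, so tw(G) ≥ 2. Hence tw(G) = 2 exactly.

2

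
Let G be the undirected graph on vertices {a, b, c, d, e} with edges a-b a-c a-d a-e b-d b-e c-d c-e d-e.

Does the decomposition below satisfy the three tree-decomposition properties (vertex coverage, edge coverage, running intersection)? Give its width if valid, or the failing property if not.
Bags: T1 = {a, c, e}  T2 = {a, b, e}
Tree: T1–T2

No — vertex d appears in no bag.

A tree decomposition must satisfy three properties: every vertex lies in some bag; for every edge, both endpoints lie together in some bag; and for every vertex, the bags containing it form a connected subtree. Here vertex d appears in no bag, so the decomposition is invalid.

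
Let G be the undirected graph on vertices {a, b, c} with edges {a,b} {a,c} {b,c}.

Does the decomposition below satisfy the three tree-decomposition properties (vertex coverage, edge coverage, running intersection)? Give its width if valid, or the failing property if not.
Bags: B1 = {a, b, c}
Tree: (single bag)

Yes; width 2.

Checking the three conditions: (i) the bags cover all of {a, b, c}; (ii) for each edge, some bag contains both endpoints; (iii) the bags containing any fixed vertex form a subtree. All hold, so the decomposition is valid with width 3 − 1 = 2.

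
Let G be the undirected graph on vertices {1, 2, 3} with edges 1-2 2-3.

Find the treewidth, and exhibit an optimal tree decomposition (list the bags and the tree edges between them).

Treewidth 1.
One such decomposition:
Bags: B1 = {1, 2}  B2 = {2, 3}
Tree: B1–B2

Each bag holds 2 vertices, so the decomposition has width 1, which upper-bounds the treewidth. G has an edge, so its treewidth is at least 1. Combining the bounds, tw(G) = 1.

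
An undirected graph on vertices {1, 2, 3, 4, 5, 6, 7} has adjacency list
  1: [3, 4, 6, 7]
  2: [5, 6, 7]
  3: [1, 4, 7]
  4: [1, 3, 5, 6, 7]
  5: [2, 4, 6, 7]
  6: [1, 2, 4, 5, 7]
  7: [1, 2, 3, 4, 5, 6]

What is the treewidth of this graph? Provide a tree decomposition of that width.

Every bag has size at most 4, so the width is 4 − 1 = 3 and tw(G) ≤ 3. On the other hand G contains the 4-clique {2, 5, 6, 7}. A clique must lie in a single bag of any decomposition, so no decomposition can have width below 3. Hence tw(G) = 3 exactly.

Treewidth 3.
One such decomposition:
Bags: B1 = {1, 4, 6, 7}  B2 = {1, 3, 4, 7}  B3 = {4, 5, 6, 7}  B4 = {2, 5, 6, 7}
Tree: B1–B2, B1–B3, B3–B4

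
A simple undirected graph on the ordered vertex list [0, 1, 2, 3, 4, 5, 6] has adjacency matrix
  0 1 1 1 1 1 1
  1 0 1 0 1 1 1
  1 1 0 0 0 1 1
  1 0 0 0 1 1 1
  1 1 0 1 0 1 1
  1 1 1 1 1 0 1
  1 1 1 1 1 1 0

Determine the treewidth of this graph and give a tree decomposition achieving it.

Treewidth 4.
One such decomposition:
Bags: B1 = {0, 1, 2, 5, 6}  B2 = {0, 1, 4, 5, 6}  B3 = {0, 3, 4, 5, 6}
Tree: B1–B2, B2–B3

Every bag has size at most 5, so the width is 5 − 1 = 4 and tw(G) ≤ 4. Conversely, {0, 1, 2, 5, 6} is a clique of size 5, and the vertices of any clique must share a bag in every tree decomposition; so some bag has ≥ 5 vertices and tw(G) ≥ 4. Combining the bounds, tw(G) = 4.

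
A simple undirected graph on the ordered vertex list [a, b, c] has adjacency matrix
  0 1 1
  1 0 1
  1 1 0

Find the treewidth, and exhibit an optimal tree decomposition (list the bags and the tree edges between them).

A single bag containing all 3 vertices is trivially a valid decomposition of width 2. On the other hand G contains the 3-clique {a, b, c}. A clique must lie in a single bag of any decomposition, so no decomposition can have width below 2. Hence tw(G) = 2 exactly.

Treewidth 2.
One such decomposition:
Bags: B1 = {a, b, c}
Tree: (single bag)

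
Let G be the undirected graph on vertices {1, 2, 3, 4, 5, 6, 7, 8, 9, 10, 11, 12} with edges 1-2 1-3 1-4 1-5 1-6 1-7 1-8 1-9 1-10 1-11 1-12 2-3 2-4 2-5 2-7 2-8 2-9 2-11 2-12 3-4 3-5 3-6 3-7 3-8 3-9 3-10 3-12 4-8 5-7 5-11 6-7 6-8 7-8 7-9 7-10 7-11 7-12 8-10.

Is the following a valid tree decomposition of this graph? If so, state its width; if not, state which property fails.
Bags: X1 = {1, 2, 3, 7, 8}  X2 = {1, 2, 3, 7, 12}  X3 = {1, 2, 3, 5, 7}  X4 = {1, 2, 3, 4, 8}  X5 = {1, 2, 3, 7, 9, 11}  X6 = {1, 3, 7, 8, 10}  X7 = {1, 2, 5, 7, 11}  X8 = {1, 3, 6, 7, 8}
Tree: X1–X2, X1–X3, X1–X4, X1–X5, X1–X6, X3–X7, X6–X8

No — bags containing vertex 11 are not connected in the tree.

A tree decomposition must satisfy three properties: every vertex lies in some bag; for every edge, both endpoints lie together in some bag; and for every vertex, the bags containing it form a connected subtree. Here bags containing vertex 11 are not connected in the tree, so the decomposition is invalid.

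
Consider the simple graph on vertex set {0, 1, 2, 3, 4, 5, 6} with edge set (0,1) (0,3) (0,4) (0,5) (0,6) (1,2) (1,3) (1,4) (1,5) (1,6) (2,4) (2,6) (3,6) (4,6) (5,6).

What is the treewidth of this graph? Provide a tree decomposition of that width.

Each bag holds 4 vertices, so the decomposition has width 3, which upper-bounds the treewidth. For the lower bound, the 4 vertices {0, 1, 3, 6} are pairwise adjacent, and any tree decomposition puts a clique entirely inside one bag — forcing width ≥ 3. Therefore the treewidth is 3.

Treewidth 3.
One such decomposition:
Bags: B1 = {0, 1, 4, 6}  B2 = {1, 2, 4, 6}  B3 = {0, 1, 3, 6}  B4 = {0, 1, 5, 6}
Tree: B1–B2, B1–B3, B1–B4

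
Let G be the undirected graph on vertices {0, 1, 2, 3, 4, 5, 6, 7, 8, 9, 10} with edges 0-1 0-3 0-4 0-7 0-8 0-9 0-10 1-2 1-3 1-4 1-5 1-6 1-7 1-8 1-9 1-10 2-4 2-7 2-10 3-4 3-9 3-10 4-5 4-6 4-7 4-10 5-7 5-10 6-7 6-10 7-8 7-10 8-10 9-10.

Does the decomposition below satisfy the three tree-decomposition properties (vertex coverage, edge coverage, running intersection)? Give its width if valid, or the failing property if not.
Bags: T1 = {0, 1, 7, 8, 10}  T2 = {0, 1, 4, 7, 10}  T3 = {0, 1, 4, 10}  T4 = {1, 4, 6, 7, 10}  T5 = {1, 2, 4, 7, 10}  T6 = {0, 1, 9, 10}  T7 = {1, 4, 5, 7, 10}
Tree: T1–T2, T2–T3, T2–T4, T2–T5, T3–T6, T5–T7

No — vertex 3 appears in no bag.

A tree decomposition must satisfy three properties: every vertex lies in some bag; for every edge, both endpoints lie together in some bag; and for every vertex, the bags containing it form a connected subtree. Here vertex 3 appears in no bag, so the decomposition is invalid.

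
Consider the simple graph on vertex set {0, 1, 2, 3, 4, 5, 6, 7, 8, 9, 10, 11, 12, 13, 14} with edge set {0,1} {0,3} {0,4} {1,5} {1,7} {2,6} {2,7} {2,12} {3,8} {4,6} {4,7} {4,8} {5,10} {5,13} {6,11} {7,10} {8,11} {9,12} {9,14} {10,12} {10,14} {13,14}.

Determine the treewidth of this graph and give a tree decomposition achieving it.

Treewidth 3.
Bags: B1 = {3, 6, 8, 11}  B2 = {3, 4, 6, 8}  B3 = {0, 3, 4, 6}  B4 = {0, 2, 4, 6}  B5 = {0, 2, 4, 7}  B6 = {0, 1, 2, 7}  B7 = {1, 2, 7, 12}  B8 = {1, 7, 10, 12}  B9 = {1, 5, 10, 12}  B10 = {5, 9, 10, 12}  B11 = {5, 9, 10, 14}  B12 = {5, 9, 13, 14}
Tree: B1–B2, B2–B3, B3–B4, B4–B5, B5–B6, B6–B7, B7–B8, B8–B9, B9–B10, B10–B11, B11–B12

The largest bag has 4 vertices, giving width 3; this decomposition certifies tw(G) ≤ 3. For the lower bound: the 4 vertex sets {3,8,11}, {6}, {4}, {0,1,2,7} are disjoint, each induces a connected subgraph, and every pair is joined by at least one edge of G. Contracting each set to a single vertex therefore yields K_{4} as a minor, and since treewidth is minor-monotone, tw(G) ≥ tw(K_{4}) = 3. Combining the bounds, tw(G) = 3.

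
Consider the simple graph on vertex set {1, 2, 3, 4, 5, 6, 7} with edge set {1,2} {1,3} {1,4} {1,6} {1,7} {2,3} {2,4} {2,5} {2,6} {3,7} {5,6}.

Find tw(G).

2

A width-2 tree decomposition is:
Bags: B1 = {1, 3, 7}  B2 = {1, 2, 3}  B3 = {1, 2, 6}  B4 = {2, 5, 6}  B5 = {1, 2, 4}
Tree: B1–B2, B2–B3, B3–B4, B2–B5
The largest bag has 3 vertices, giving width 2; this decomposition certifies tw(G) ≤ 2. For the lower bound, the 3 vertices {1, 2, 3} are pairwise adjacent, and any tree decomposition puts a clique entirely inside one bag — forcing width ≥ 2. Hence tw(G) = 2 exactly.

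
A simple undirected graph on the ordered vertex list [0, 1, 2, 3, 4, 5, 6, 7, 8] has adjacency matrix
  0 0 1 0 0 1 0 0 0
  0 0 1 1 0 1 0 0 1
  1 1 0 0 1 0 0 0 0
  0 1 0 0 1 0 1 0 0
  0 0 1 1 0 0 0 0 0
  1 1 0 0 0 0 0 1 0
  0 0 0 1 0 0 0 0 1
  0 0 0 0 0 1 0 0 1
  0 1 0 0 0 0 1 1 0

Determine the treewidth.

A width-3 tree decomposition is:
Bags: B1 = {5, 6, 7, 8}  B2 = {1, 5, 6, 8}  B3 = {1, 3, 5, 6}  B4 = {0, 1, 3, 5}  B5 = {0, 1, 2, 3}  B6 = {0, 2, 3, 4}
Tree: B1–B2, B2–B3, B3–B4, B4–B5, B5–B6
Each bag holds 4 vertices, so the decomposition has width 3, which upper-bounds the treewidth. For the lower bound: the 4 vertex sets {6,7,8}, {5}, {1}, {0,2,3,4} are disjoint, each induces a connected subgraph, and every pair is joined by at least one edge of G. Contracting each set to a single vertex therefore yields K_{4} as a minor, and since treewidth is minor-monotone, tw(G) ≥ tw(K_{4}) = 3. Hence tw(G) = 3 exactly.

3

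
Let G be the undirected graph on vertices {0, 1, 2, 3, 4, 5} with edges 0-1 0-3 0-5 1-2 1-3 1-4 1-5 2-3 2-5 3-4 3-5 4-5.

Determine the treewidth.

A width-3 tree decomposition is:
Bags: B1 = {1, 3, 4, 5}  B2 = {0, 1, 3, 5}  B3 = {1, 2, 3, 5}
Tree: B1–B2, B1–B3
Every bag has size at most 4, so the width is 4 − 1 = 3 and tw(G) ≤ 3. For the lower bound, the 4 vertices {0, 1, 3, 5} are pairwise adjacent, and any tree decomposition puts a clique entirely inside one bag — forcing width ≥ 3. Combining the bounds, tw(G) = 3.

3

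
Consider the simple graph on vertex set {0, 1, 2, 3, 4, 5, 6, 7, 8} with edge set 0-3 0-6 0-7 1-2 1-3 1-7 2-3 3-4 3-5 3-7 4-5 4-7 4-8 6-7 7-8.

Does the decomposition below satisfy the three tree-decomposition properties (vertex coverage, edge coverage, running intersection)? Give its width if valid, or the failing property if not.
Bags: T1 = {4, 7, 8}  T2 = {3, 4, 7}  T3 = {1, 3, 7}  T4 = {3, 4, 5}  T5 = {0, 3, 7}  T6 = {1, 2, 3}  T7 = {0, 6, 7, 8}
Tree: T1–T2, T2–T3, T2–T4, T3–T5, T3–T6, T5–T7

No — bags containing vertex 8 are not connected in the tree.

A tree decomposition must satisfy three properties: every vertex lies in some bag; for every edge, both endpoints lie together in some bag; and for every vertex, the bags containing it form a connected subtree. Here bags containing vertex 8 are not connected in the tree, so the decomposition is invalid.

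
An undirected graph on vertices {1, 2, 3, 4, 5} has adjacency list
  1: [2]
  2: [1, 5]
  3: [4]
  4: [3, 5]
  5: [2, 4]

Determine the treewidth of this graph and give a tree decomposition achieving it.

Treewidth 1.
One such decomposition:
Bags: B1 = {2, 5}  B2 = {4, 5}  B3 = {1, 2}  B4 = {3, 4}
Tree: B1–B2, B1–B3, B2–B4

Every bag has size at most 2, so the width is 2 − 1 = 1 and tw(G) ≤ 1. Since G has at least one edge (e.g. 5–2), it is not an edgeless graph, so tw(G) ≥ 1. Hence tw(G) = 1 exactly.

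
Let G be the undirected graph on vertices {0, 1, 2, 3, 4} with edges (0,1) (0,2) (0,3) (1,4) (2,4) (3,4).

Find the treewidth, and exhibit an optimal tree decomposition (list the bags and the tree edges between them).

Treewidth 2.
One such decomposition:
Bags: B1 = {0, 1, 4}  B2 = {0, 3, 4}  B3 = {0, 2, 4}
Tree: B1–B2, B2–B3

The largest bag has 3 vertices, giving width 2; this decomposition certifies tw(G) ≤ 2. For the lower bound, G contains the cycle 4–1–0–3–4, so G is not a forest; only forests have treewidth ≤ 1, hence tw(G) ≥ 2. Therefore the treewidth is 2.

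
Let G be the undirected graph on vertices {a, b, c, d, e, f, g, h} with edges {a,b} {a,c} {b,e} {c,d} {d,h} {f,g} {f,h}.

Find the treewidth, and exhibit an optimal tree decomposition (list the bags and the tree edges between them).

The largest bag has 2 vertices, giving width 1; this decomposition certifies tw(G) ≤ 1. Since G has at least one edge (e.g. g–f), it is not an edgeless graph, so tw(G) ≥ 1. Therefore the treewidth is 1.

Treewidth 1.
Bags: B1 = {f, g}  B2 = {f, h}  B3 = {d, h}  B4 = {c, d}  B5 = {a, c}  B6 = {a, b}  B7 = {b, e}
Tree: B1–B2, B2–B3, B3–B4, B4–B5, B5–B6, B6–B7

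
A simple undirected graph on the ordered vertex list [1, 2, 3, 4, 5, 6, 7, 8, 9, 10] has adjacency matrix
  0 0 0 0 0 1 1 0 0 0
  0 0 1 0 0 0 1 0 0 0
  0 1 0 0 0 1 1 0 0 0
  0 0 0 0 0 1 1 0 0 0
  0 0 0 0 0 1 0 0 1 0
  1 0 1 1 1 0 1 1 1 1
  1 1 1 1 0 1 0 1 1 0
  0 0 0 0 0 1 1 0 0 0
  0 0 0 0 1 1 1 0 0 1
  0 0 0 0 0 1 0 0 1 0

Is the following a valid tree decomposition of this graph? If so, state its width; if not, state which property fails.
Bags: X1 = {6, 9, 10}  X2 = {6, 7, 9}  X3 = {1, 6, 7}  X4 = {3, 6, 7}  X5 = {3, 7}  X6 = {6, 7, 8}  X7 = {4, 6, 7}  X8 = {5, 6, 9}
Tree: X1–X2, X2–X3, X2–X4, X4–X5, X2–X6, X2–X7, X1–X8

A tree decomposition must satisfy three properties: every vertex lies in some bag; for every edge, both endpoints lie together in some bag; and for every vertex, the bags containing it form a connected subtree. Here vertex 2 appears in no bag, so the decomposition is invalid.

No — vertex 2 appears in no bag.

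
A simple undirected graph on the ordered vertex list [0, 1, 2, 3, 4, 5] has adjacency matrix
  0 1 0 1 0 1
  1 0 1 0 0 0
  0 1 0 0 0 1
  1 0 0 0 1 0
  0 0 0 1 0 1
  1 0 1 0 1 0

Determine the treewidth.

2

A width-2 tree decomposition is:
Bags: B1 = {0, 1, 2}  B2 = {0, 2, 5}  B3 = {0, 3, 5}  B4 = {3, 4, 5}
Tree: B1–B2, B2–B3, B3–B4
Each bag holds 3 vertices, so the decomposition has width 2, which upper-bounds the treewidth. The edges 1–2–5–0–1 form a cycle, so G is not a tree and its treewidth is at least 2. Hence tw(G) = 2 exactly.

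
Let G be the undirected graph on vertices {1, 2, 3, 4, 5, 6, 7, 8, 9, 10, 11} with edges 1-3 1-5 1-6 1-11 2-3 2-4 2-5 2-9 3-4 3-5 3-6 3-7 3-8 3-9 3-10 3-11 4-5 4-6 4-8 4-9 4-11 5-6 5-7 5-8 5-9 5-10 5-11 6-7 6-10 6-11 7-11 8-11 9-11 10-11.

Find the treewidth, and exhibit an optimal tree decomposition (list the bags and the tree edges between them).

Treewidth 4.
One optimal decomposition is:
Bags: B1 = {3, 5, 6, 10, 11}  B2 = {3, 5, 6, 7, 11}  B3 = {1, 3, 5, 6, 11}  B4 = {3, 4, 5, 6, 11}  B5 = {3, 4, 5, 9, 11}  B6 = {2, 3, 4, 5, 9}  B7 = {3, 4, 5, 8, 11}
Tree: B1–B2, B1–B3, B2–B4, B4–B5, B5–B6, B4–B7

The largest bag has 5 vertices, giving width 4; this decomposition certifies tw(G) ≤ 4. On the other hand G contains the 5-clique {2, 3, 4, 5, 9}. A clique must lie in a single bag of any decomposition, so no decomposition can have width below 4. The upper and lower bounds meet at 4, so that is the treewidth.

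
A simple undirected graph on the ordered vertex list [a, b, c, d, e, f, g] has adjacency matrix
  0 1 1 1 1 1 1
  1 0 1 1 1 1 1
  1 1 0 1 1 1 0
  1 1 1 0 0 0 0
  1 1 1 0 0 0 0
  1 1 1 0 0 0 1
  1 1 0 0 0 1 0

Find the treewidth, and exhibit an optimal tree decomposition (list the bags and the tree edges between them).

Treewidth 3.
One optimal decomposition is:
Bags: B1 = {a, b, c, d}  B2 = {a, b, c, f}  B3 = {a, b, c, e}  B4 = {a, b, f, g}
Tree: B1–B2, B2–B3, B2–B4

Every bag has size at most 4, so the width is 4 − 1 = 3 and tw(G) ≤ 3. For the lower bound, the 4 vertices {a, b, f, g} are pairwise adjacent, and any tree decomposition puts a clique entirely inside one bag — forcing width ≥ 3. Hence tw(G) = 3 exactly.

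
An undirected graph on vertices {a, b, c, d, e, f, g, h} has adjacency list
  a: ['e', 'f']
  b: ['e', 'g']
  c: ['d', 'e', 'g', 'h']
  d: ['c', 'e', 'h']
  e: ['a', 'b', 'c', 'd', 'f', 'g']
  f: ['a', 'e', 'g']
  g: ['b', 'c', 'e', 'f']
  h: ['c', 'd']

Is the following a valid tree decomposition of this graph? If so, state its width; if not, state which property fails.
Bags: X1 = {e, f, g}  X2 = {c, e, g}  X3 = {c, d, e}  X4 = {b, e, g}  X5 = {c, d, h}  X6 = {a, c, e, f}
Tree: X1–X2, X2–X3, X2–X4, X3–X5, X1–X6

A tree decomposition must satisfy three properties: every vertex lies in some bag; for every edge, both endpoints lie together in some bag; and for every vertex, the bags containing it form a connected subtree. Here bags containing vertex c are not connected in the tree, so the decomposition is invalid.

No — bags containing vertex c are not connected in the tree.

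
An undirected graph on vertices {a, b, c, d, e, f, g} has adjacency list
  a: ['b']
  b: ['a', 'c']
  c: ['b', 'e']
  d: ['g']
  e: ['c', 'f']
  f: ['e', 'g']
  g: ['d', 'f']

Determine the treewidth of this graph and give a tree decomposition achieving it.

Treewidth 1.
One such decomposition:
Bags: B1 = {a, b}  B2 = {b, c}  B3 = {c, e}  B4 = {e, f}  B5 = {f, g}  B6 = {d, g}
Tree: B1–B2, B2–B3, B3–B4, B4–B5, B5–B6

Each bag holds 2 vertices, so the decomposition has width 1, which upper-bounds the treewidth. Any graph with an edge has treewidth ≥ 1, and G has the edge a–b. Hence tw(G) = 1 exactly.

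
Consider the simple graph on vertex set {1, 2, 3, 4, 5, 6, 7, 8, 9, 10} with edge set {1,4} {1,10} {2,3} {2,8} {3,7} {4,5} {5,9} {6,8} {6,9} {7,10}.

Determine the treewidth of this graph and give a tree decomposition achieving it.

Each bag holds 3 vertices, so the decomposition has width 2, which upper-bounds the treewidth. The edges 7–3–2–8–6–9–5–4–1–10–7 form a cycle, so G is not a tree and its treewidth is at least 2. Hence tw(G) = 2 exactly.

Treewidth 2.
One such decomposition:
Bags: B1 = {2, 3, 7}  B2 = {2, 7, 8}  B3 = {6, 7, 8}  B4 = {6, 7, 9}  B5 = {5, 7, 9}  B6 = {4, 5, 7}  B7 = {1, 4, 7}  B8 = {1, 7, 10}
Tree: B1–B2, B2–B3, B3–B4, B4–B5, B5–B6, B6–B7, B7–B8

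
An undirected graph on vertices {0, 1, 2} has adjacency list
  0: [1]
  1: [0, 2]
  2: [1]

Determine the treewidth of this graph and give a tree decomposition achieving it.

Every bag has size at most 2, so the width is 2 − 1 = 1 and tw(G) ≤ 1. G has an edge, so its treewidth is at least 1. The upper and lower bounds meet at 1, so that is the treewidth.

Treewidth 1.
Bags: B1 = {1, 2}  B2 = {0, 1}
Tree: B1–B2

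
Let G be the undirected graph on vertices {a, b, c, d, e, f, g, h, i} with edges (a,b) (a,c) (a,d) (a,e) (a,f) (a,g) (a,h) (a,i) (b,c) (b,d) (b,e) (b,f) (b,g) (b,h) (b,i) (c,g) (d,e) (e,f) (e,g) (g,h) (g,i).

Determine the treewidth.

A width-3 tree decomposition is:
Bags: B1 = {a, b, e, g}  B2 = {a, b, g, i}  B3 = {a, b, d, e}  B4 = {a, b, c, g}  B5 = {a, b, e, f}  B6 = {a, b, g, h}
Tree: B1–B2, B1–B3, B2–B4, B1–B5, B1–B6
The largest bag has 4 vertices, giving width 3; this decomposition certifies tw(G) ≤ 3. For the lower bound, the 4 vertices {a, b, d, e} are pairwise adjacent, and any tree decomposition puts a clique entirely inside one bag — forcing width ≥ 3. Combining the bounds, tw(G) = 3.

3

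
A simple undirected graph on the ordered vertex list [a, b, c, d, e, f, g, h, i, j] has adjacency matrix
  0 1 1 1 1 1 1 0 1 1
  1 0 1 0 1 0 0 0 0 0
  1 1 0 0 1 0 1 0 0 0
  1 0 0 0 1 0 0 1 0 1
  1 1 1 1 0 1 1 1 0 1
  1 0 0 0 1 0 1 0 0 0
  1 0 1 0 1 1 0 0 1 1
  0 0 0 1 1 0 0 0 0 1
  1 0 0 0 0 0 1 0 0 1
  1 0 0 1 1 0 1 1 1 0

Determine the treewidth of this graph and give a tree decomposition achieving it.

Treewidth 3.
Bags: B1 = {a, c, e, g}  B2 = {a, e, g, j}  B3 = {a, b, c, e}  B4 = {a, d, e, j}  B5 = {d, e, h, j}  B6 = {a, e, f, g}  B7 = {a, g, i, j}
Tree: B1–B2, B1–B3, B2–B4, B4–B5, B1–B6, B2–B7

The largest bag has 4 vertices, giving width 3; this decomposition certifies tw(G) ≤ 3. Conversely, {d, e, h, j} is a clique of size 4, and the vertices of any clique must share a bag in every tree decomposition; so some bag has ≥ 4 vertices and tw(G) ≥ 3. Hence tw(G) = 3 exactly.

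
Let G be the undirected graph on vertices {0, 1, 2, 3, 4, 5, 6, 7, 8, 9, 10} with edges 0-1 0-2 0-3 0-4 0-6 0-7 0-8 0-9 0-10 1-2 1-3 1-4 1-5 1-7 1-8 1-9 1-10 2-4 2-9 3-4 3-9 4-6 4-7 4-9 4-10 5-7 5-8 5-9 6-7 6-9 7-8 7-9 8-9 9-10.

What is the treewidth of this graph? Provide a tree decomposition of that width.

Each bag holds 5 vertices, so the decomposition has width 4, which upper-bounds the treewidth. Conversely, {0, 1, 7, 8, 9} is a clique of size 5, and the vertices of any clique must share a bag in every tree decomposition; so some bag has ≥ 5 vertices and tw(G) ≥ 4. The upper and lower bounds meet at 4, so that is the treewidth.

Treewidth 4.
One such decomposition:
Bags: B1 = {0, 1, 4, 7, 9}  B2 = {0, 1, 7, 8, 9}  B3 = {0, 4, 6, 7, 9}  B4 = {0, 1, 2, 4, 9}  B5 = {0, 1, 4, 9, 10}  B6 = {0, 1, 3, 4, 9}  B7 = {1, 5, 7, 8, 9}
Tree: B1–B2, B1–B3, B1–B4, B1–B5, B5–B6, B2–B7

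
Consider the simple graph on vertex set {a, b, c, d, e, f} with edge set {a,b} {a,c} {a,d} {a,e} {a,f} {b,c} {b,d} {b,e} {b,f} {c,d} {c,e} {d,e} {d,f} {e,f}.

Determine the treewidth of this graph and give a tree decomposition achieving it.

Each bag holds 5 vertices, so the decomposition has width 4, which upper-bounds the treewidth. On the other hand G contains the 5-clique {a, b, c, d, e}. A clique must lie in a single bag of any decomposition, so no decomposition can have width below 4. The upper and lower bounds meet at 4, so that is the treewidth.

Treewidth 4.
One optimal decomposition is:
Bags: B1 = {a, b, d, e, f}  B2 = {a, b, c, d, e}
Tree: B1–B2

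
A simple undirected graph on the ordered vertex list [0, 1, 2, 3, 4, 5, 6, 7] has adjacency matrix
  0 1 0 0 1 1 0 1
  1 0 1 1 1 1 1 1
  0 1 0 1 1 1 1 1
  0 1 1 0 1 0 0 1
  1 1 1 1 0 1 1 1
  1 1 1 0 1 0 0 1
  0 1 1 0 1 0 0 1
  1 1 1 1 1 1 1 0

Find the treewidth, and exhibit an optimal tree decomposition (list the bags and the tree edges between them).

The largest bag has 5 vertices, giving width 4; this decomposition certifies tw(G) ≤ 4. On the other hand G contains the 5-clique {0, 1, 4, 5, 7}. A clique must lie in a single bag of any decomposition, so no decomposition can have width below 4. Combining the bounds, tw(G) = 4.

Treewidth 4.
Bags: B1 = {1, 2, 4, 6, 7}  B2 = {1, 2, 4, 5, 7}  B3 = {1, 2, 3, 4, 7}  B4 = {0, 1, 4, 5, 7}
Tree: B1–B2, B2–B3, B2–B4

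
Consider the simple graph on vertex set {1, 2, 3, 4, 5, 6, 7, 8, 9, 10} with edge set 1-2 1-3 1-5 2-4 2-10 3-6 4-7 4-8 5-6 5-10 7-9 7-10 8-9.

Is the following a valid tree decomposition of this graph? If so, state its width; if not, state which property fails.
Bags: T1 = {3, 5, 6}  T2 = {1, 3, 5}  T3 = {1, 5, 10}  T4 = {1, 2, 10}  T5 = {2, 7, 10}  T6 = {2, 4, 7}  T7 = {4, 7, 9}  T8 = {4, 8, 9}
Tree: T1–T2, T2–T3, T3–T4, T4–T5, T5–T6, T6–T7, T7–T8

Checking the three conditions: (i) the bags cover all of {1, 2, 3, 4, 5, 6, 7, 8, 9, 10}; (ii) for each edge, some bag contains both endpoints; (iii) the bags containing any fixed vertex form a subtree. All hold, so the decomposition is valid with width 3 − 1 = 2.

Yes; width 2.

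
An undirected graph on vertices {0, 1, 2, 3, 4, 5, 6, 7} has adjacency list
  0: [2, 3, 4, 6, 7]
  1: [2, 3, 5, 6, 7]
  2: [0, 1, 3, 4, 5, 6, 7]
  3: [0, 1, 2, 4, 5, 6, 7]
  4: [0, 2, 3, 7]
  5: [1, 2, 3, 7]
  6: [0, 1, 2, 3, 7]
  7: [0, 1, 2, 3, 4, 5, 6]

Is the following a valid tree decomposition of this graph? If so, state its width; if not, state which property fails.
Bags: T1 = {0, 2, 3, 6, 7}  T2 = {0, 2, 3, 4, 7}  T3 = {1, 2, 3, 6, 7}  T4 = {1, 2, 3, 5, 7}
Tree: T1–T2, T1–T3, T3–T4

Checking the three conditions: (i) the bags cover all of {0, 1, 2, 3, 4, 5, 6, 7}; (ii) for each edge, some bag contains both endpoints; (iii) the bags containing any fixed vertex form a subtree. All hold, so the decomposition is valid with width 5 − 1 = 4.

Yes; width 4.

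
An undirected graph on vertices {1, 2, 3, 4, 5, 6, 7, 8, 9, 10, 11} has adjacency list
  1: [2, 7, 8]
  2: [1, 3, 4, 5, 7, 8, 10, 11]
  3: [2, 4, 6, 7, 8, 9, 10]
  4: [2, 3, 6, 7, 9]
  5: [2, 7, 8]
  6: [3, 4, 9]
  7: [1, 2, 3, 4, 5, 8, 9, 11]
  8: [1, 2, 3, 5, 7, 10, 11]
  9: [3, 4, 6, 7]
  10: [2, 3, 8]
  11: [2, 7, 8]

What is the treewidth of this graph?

3

A width-3 tree decomposition is:
Bags: B1 = {3, 4, 7, 9}  B2 = {2, 3, 4, 7}  B3 = {2, 3, 7, 8}  B4 = {2, 3, 8, 10}  B5 = {2, 7, 8, 11}  B6 = {2, 5, 7, 8}  B7 = {3, 4, 6, 9}  B8 = {1, 2, 7, 8}
Tree: B1–B2, B2–B3, B3–B4, B3–B5, B3–B6, B1–B7, B5–B8
Every bag has size at most 4, so the width is 4 − 1 = 3 and tw(G) ≤ 3. Conversely, {3, 4, 6, 9} is a clique of size 4, and the vertices of any clique must share a bag in every tree decomposition; so some bag has ≥ 4 vertices and tw(G) ≥ 3. The upper and lower bounds meet at 3, so that is the treewidth.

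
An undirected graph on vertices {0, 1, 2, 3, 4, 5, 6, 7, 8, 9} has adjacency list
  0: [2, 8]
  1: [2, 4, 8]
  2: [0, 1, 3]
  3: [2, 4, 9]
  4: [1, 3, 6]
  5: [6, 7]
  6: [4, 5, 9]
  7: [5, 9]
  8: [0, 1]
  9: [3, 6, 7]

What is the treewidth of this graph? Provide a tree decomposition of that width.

Treewidth 2.
Bags: B1 = {0, 2, 8}  B2 = {1, 2, 8}  B3 = {1, 2, 3}  B4 = {1, 3, 4}  B5 = {3, 4, 9}  B6 = {4, 6, 9}  B7 = {6, 7, 9}  B8 = {5, 6, 7}
Tree: B1–B2, B2–B3, B3–B4, B4–B5, B5–B6, B6–B7, B7–B8

Every bag has size at most 3, so the width is 3 − 1 = 2 and tw(G) ≤ 2. The edges 0–8–1–2–0 form a cycle, so G is not a tree and its treewidth is at least 2. The upper and lower bounds meet at 2, so that is the treewidth.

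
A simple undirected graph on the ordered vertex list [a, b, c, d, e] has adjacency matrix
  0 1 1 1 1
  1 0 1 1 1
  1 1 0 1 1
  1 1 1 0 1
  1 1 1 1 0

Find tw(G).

4

A width-4 tree decomposition is:
Bags: B1 = {a, b, c, d, e}
Tree: (single bag)
A single bag containing all 5 vertices is trivially a valid decomposition of width 4. Conversely, {a, b, c, d, e} is a clique of size 5, and the vertices of any clique must share a bag in every tree decomposition; so some bag has ≥ 5 vertices and tw(G) ≥ 4. Hence tw(G) = 4 exactly.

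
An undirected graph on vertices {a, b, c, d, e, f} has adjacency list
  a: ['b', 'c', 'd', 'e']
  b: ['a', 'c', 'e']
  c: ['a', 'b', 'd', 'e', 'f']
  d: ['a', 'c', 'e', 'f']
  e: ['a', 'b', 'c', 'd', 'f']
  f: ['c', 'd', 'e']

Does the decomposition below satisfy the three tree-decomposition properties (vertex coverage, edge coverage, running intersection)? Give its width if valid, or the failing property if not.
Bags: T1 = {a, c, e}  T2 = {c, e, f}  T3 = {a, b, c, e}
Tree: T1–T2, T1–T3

No — vertex d appears in no bag.

A tree decomposition must satisfy three properties: every vertex lies in some bag; for every edge, both endpoints lie together in some bag; and for every vertex, the bags containing it form a connected subtree. Here vertex d appears in no bag, so the decomposition is invalid.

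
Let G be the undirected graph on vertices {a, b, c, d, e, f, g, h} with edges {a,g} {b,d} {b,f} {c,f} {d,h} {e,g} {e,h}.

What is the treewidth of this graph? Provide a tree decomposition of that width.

Each bag holds 2 vertices, so the decomposition has width 1, which upper-bounds the treewidth. Any graph with an edge has treewidth ≥ 1, and G has the edge c–f. Hence tw(G) = 1 exactly.

Treewidth 1.
One optimal decomposition is:
Bags: B1 = {c, f}  B2 = {b, f}  B3 = {b, d}  B4 = {d, h}  B5 = {e, h}  B6 = {e, g}  B7 = {a, g}
Tree: B1–B2, B2–B3, B3–B4, B4–B5, B5–B6, B6–B7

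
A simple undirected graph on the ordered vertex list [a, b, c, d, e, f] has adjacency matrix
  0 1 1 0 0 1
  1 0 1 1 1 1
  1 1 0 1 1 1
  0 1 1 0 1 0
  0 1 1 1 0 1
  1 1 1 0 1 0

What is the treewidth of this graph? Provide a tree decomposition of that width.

Treewidth 3.
Bags: B1 = {a, b, c, f}  B2 = {b, c, e, f}  B3 = {b, c, d, e}
Tree: B1–B2, B2–B3

Every bag has size at most 4, so the width is 4 − 1 = 3 and tw(G) ≤ 3. Conversely, {b, c, d, e} is a clique of size 4, and the vertices of any clique must share a bag in every tree decomposition; so some bag has ≥ 4 vertices and tw(G) ≥ 3. Hence tw(G) = 3 exactly.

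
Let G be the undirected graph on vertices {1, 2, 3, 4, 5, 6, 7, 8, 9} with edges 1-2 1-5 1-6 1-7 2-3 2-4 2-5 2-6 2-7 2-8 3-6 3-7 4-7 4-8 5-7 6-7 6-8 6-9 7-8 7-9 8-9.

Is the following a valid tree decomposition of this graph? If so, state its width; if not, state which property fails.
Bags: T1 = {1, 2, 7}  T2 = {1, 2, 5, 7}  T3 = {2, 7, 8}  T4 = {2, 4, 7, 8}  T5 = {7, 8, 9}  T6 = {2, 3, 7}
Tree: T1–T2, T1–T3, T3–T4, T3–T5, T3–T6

No — vertex 6 appears in no bag.

A tree decomposition must satisfy three properties: every vertex lies in some bag; for every edge, both endpoints lie together in some bag; and for every vertex, the bags containing it form a connected subtree. Here vertex 6 appears in no bag, so the decomposition is invalid.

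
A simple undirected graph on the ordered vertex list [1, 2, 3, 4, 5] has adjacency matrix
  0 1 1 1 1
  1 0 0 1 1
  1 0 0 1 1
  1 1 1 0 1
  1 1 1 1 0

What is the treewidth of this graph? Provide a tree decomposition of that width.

Each bag holds 4 vertices, so the decomposition has width 3, which upper-bounds the treewidth. For the lower bound, the 4 vertices {1, 2, 4, 5} are pairwise adjacent, and any tree decomposition puts a clique entirely inside one bag — forcing width ≥ 3. Combining the bounds, tw(G) = 3.

Treewidth 3.
Bags: B1 = {1, 2, 4, 5}  B2 = {1, 3, 4, 5}
Tree: B1–B2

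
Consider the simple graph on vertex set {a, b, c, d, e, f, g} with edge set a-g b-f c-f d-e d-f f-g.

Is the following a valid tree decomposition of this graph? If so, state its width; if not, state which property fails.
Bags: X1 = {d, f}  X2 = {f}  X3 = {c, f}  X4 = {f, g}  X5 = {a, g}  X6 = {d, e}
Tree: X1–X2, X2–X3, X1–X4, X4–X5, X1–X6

A tree decomposition must satisfy three properties: every vertex lies in some bag; for every edge, both endpoints lie together in some bag; and for every vertex, the bags containing it form a connected subtree. Here vertex b appears in no bag, so the decomposition is invalid.

No — vertex b appears in no bag.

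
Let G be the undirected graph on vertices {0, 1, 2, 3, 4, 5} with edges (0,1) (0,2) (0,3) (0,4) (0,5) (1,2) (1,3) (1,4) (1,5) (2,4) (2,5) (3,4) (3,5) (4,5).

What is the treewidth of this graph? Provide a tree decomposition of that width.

The largest bag has 5 vertices, giving width 4; this decomposition certifies tw(G) ≤ 4. Conversely, {0, 1, 2, 4, 5} is a clique of size 5, and the vertices of any clique must share a bag in every tree decomposition; so some bag has ≥ 5 vertices and tw(G) ≥ 4. Hence tw(G) = 4 exactly.

Treewidth 4.
One optimal decomposition is:
Bags: B1 = {0, 1, 2, 4, 5}  B2 = {0, 1, 3, 4, 5}
Tree: B1–B2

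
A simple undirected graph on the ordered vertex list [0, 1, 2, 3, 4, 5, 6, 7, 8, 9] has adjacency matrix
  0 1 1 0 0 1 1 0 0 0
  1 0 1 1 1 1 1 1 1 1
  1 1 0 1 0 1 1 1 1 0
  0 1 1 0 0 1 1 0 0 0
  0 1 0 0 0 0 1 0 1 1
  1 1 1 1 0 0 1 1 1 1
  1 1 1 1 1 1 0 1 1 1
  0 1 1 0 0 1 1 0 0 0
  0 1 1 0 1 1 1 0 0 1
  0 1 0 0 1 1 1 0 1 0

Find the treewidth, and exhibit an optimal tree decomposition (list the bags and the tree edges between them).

Each bag holds 5 vertices, so the decomposition has width 4, which upper-bounds the treewidth. Conversely, {1, 4, 6, 8, 9} is a clique of size 5, and the vertices of any clique must share a bag in every tree decomposition; so some bag has ≥ 5 vertices and tw(G) ≥ 4. The upper and lower bounds meet at 4, so that is the treewidth.

Treewidth 4.
One optimal decomposition is:
Bags: B1 = {1, 2, 5, 6, 8}  B2 = {0, 1, 2, 5, 6}  B3 = {1, 2, 5, 6, 7}  B4 = {1, 5, 6, 8, 9}  B5 = {1, 2, 3, 5, 6}  B6 = {1, 4, 6, 8, 9}
Tree: B1–B2, B2–B3, B1–B4, B1–B5, B4–B6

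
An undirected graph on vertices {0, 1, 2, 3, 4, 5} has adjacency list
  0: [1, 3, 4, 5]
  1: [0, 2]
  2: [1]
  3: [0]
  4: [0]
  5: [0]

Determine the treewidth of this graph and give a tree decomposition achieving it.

Every bag has size at most 2, so the width is 2 − 1 = 1 and tw(G) ≤ 1. Any graph with an edge has treewidth ≥ 1, and G has the edge 1–0. Therefore the treewidth is 1.

Treewidth 1.
One optimal decomposition is:
Bags: B1 = {0, 1}  B2 = {0, 3}  B3 = {1, 2}  B4 = {0, 4}  B5 = {0, 5}
Tree: B1–B2, B1–B3, B1–B4, B4–B5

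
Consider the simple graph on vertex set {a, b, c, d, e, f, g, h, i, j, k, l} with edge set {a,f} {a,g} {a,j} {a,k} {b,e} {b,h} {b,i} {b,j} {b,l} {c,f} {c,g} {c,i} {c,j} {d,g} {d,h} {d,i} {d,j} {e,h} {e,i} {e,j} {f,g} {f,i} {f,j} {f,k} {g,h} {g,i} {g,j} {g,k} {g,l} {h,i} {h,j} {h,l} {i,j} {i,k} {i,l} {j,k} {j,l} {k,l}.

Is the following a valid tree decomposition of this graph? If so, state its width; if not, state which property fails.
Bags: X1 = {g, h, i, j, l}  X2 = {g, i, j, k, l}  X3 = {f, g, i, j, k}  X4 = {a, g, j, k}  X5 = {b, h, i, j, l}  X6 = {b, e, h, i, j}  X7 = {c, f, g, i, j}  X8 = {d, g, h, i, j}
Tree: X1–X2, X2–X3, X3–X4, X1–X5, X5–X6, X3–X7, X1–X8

A tree decomposition must satisfy three properties: every vertex lies in some bag; for every edge, both endpoints lie together in some bag; and for every vertex, the bags containing it form a connected subtree. Here edge (f,a) lies in no bag, so the decomposition is invalid.

No — edge (f,a) lies in no bag.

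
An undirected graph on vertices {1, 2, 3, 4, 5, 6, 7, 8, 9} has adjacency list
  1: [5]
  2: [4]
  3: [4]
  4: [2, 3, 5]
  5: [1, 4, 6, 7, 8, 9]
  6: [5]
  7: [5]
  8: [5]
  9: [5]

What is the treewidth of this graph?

A width-1 tree decomposition is:
Bags: B1 = {4, 5}  B2 = {5, 7}  B3 = {5, 6}  B4 = {1, 5}  B5 = {5, 8}  B6 = {5, 9}  B7 = {2, 4}  B8 = {3, 4}
Tree: B1–B2, B2–B3, B1–B4, B1–B5, B5–B6, B1–B7, B1–B8
The largest bag has 2 vertices, giving width 1; this decomposition certifies tw(G) ≤ 1. Any graph with an edge has treewidth ≥ 1, and G has the edge 4–5. Therefore the treewidth is 1.

1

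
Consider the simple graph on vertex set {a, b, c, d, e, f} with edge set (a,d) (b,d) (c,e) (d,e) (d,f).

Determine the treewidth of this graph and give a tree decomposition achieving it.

Treewidth 1.
Bags: B1 = {d, e}  B2 = {b, d}  B3 = {d, f}  B4 = {a, d}  B5 = {c, e}
Tree: B1–B2, B1–B3, B3–B4, B1–B5

The largest bag has 2 vertices, giving width 1; this decomposition certifies tw(G) ≤ 1. Any graph with an edge has treewidth ≥ 1, and G has the edge d–e. The upper and lower bounds meet at 1, so that is the treewidth.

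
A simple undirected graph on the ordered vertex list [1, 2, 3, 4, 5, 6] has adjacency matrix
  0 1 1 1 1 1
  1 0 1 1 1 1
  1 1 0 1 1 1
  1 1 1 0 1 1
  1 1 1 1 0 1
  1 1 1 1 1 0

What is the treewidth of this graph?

5

A width-5 tree decomposition is:
Bags: B1 = {1, 2, 3, 4, 5, 6}
Tree: (single bag)
A single bag containing all 6 vertices is trivially a valid decomposition of width 5. For the lower bound, the 6 vertices {1, 2, 3, 4, 5, 6} are pairwise adjacent, and any tree decomposition puts a clique entirely inside one bag — forcing width ≥ 5. Therefore the treewidth is 5.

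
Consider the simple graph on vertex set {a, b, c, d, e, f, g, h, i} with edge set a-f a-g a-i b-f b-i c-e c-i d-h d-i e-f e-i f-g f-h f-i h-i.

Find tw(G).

2

A width-2 tree decomposition is:
Bags: B1 = {e, f, i}  B2 = {f, h, i}  B3 = {d, h, i}  B4 = {c, e, i}  B5 = {a, f, i}  B6 = {a, f, g}  B7 = {b, f, i}
Tree: B1–B2, B2–B3, B1–B4, B2–B5, B5–B6, B5–B7
Each bag holds 3 vertices, so the decomposition has width 2, which upper-bounds the treewidth. On the other hand G contains the 3-clique {a, f, g}. A clique must lie in a single bag of any decomposition, so no decomposition can have width below 2. Therefore the treewidth is 2.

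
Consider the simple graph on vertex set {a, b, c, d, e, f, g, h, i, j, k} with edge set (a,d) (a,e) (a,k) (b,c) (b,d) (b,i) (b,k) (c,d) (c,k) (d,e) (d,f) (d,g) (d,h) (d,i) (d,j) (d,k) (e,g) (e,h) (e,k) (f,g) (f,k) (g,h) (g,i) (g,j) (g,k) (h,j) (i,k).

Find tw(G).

A width-3 tree decomposition is:
Bags: B1 = {d, e, g, k}  B2 = {d, e, g, h}  B3 = {d, f, g, k}  B4 = {d, g, i, k}  B5 = {d, g, h, j}  B6 = {a, d, e, k}  B7 = {b, d, i, k}  B8 = {b, c, d, k}
Tree: B1–B2, B1–B3, B1–B4, B2–B5, B1–B6, B4–B7, B7–B8
The largest bag has 4 vertices, giving width 3; this decomposition certifies tw(G) ≤ 3. For the lower bound, the 4 vertices {d, g, h, j} are pairwise adjacent, and any tree decomposition puts a clique entirely inside one bag — forcing width ≥ 3. Hence tw(G) = 3 exactly.

3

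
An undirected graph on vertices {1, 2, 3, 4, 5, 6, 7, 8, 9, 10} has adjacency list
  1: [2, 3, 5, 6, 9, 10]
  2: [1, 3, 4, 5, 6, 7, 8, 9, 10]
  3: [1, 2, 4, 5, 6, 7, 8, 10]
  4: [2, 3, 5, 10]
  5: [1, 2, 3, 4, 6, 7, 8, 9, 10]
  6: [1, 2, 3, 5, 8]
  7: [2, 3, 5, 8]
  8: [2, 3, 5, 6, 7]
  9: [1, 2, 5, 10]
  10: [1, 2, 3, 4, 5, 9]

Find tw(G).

A width-4 tree decomposition is:
Bags: B1 = {1, 2, 3, 5, 6}  B2 = {1, 2, 3, 5, 10}  B3 = {2, 3, 5, 6, 8}  B4 = {2, 3, 5, 7, 8}  B5 = {1, 2, 5, 9, 10}  B6 = {2, 3, 4, 5, 10}
Tree: B1–B2, B1–B3, B3–B4, B2–B5, B2–B6
Each bag holds 5 vertices, so the decomposition has width 4, which upper-bounds the treewidth. Conversely, {1, 2, 5, 9, 10} is a clique of size 5, and the vertices of any clique must share a bag in every tree decomposition; so some bag has ≥ 5 vertices and tw(G) ≥ 4. Therefore the treewidth is 4.

4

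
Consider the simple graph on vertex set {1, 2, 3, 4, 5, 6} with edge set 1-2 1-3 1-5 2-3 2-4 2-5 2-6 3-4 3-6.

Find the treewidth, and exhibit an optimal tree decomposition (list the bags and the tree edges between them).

Treewidth 2.
One optimal decomposition is:
Bags: B1 = {2, 3, 4}  B2 = {2, 3, 6}  B3 = {1, 2, 3}  B4 = {1, 2, 5}
Tree: B1–B2, B2–B3, B3–B4

Every bag has size at most 3, so the width is 3 − 1 = 2 and tw(G) ≤ 2. Conversely, {1, 2, 3} is a clique of size 3, and the vertices of any clique must share a bag in every tree decomposition; so some bag has ≥ 3 vertices and tw(G) ≥ 2. Hence tw(G) = 2 exactly.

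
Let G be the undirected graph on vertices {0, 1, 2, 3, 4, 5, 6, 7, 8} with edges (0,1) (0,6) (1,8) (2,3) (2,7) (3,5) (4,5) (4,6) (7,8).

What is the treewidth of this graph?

A width-2 tree decomposition is:
Bags: B1 = {0, 1, 8}  B2 = {0, 6, 8}  B3 = {4, 6, 8}  B4 = {4, 5, 8}  B5 = {3, 5, 8}  B6 = {2, 3, 8}  B7 = {2, 7, 8}
Tree: B1–B2, B2–B3, B3–B4, B4–B5, B5–B6, B6–B7
Every bag has size at most 3, so the width is 3 − 1 = 2 and tw(G) ≤ 2. The edges 8–1–0–6–4–5–3–2–7–8 form a cycle, so G is not a tree and its treewidth is at least 2. Combining the bounds, tw(G) = 2.

2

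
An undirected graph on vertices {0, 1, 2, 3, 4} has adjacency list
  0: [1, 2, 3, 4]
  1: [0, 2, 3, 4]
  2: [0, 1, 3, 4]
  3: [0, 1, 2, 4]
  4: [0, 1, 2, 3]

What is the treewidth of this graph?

A width-4 tree decomposition is:
Bags: B1 = {0, 1, 2, 3, 4}
Tree: (single bag)
With just one bag of size 5, the width is 5 − 1 = 4, so tw(G) ≤ 4. Conversely, {0, 1, 2, 3, 4} is a clique of size 5, and the vertices of any clique must share a bag in every tree decomposition; so some bag has ≥ 5 vertices and tw(G) ≥ 4. The upper and lower bounds meet at 4, so that is the treewidth.

4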